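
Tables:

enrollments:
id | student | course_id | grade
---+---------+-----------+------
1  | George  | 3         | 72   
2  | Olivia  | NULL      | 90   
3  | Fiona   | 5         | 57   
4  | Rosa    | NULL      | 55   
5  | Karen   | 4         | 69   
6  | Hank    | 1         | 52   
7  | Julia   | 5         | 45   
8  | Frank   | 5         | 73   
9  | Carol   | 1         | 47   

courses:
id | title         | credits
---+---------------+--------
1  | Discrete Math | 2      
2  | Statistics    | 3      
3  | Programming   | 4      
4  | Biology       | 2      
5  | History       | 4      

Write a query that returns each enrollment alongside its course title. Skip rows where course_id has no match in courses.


INNER JOIN keeps only enrollments rows whose course_id matches an id in courses. Walk through each enrollment:
  - enrollment 1 (George): course_id=3 -> matches Programming
  - enrollment 2 (Olivia): course_id=NULL, no match -> dropped
  - enrollment 3 (Fiona): course_id=5 -> matches History
  - enrollment 4 (Rosa): course_id=NULL, no match -> dropped
  - enrollment 5 (Karen): course_id=4 -> matches Biology
  - enrollment 6 (Hank): course_id=1 -> matches Discrete Math
  - enrollment 7 (Julia): course_id=5 -> matches History
  - enrollment 8 (Frank): course_id=5 -> matches History
  - enrollment 9 (Carol): course_id=1 -> matches Discrete Math
So 2 of 9 rows are dropped.

SQL:
SELECT a.student, b.title AS course
FROM enrollments a
INNER JOIN courses b ON a.course_id = b.id

Result:
student | course       
--------+--------------
George  | Programming  
Fiona   | History      
Karen   | Biology      
Hank    | Discrete Math
Julia   | History      
Frank   | History      
Carol   | Discrete Math


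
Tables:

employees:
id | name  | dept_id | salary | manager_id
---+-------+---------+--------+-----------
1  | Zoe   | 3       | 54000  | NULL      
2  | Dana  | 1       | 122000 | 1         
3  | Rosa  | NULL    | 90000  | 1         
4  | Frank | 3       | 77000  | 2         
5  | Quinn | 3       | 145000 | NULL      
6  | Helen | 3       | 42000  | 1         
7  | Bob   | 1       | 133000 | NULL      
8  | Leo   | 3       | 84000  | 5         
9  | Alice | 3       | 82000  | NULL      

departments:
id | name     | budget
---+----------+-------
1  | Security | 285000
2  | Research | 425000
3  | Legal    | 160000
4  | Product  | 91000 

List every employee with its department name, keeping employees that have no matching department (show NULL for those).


LEFT JOIN keeps every row from employees (the left table); where dept_id has no match in departments, the department columns become NULL. Walk through each employee:
  - employee 1 (Zoe): dept_id=3 -> matches Legal
  - employee 2 (Dana): dept_id=1 -> matches Security
  - employee 3 (Rosa): dept_id=NULL, no match -> kept with NULL
  - employee 4 (Frank): dept_id=3 -> matches Legal
  - employee 5 (Quinn): dept_id=3 -> matches Legal
  - employee 6 (Helen): dept_id=3 -> matches Legal
  - employee 7 (Bob): dept_id=1 -> matches Security
  - employee 8 (Leo): dept_id=3 -> matches Legal
  - employee 9 (Alice): dept_id=3 -> matches Legal
All 9 rows appear; 1 has NULL department.

SQL:
SELECT a.name, b.name AS department
FROM employees a
LEFT JOIN departments b ON a.dept_id = b.id

Result:
name  | department
------+-----------
Zoe   | Legal     
Dana  | Security  
Rosa  | NULL      
Frank | Legal     
Quinn | Legal     
Helen | Legal     
Bob   | Security  
Leo   | Legal     
Alice | Legal     


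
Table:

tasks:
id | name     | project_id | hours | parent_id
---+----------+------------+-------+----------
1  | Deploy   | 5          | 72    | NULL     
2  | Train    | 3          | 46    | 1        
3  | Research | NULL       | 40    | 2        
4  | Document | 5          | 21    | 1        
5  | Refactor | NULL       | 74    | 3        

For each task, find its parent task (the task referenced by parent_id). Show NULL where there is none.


This is a self-join: tasks is joined to a second copy of itself, matching each row's parent_id to another row's id. Use LEFT JOIN so rows with parent_id=NULL are kept.
  - task 1 (Deploy): parent_id=NULL -> NULL
  - task 2 (Train): parent_id=1 -> Deploy
  - task 3 (Research): parent_id=2 -> Train
  - task 4 (Document): parent_id=1 -> Deploy
  - task 5 (Refactor): parent_id=3 -> Research

SQL:
SELECT a.name AS item, b.name AS parent
FROM tasks a
LEFT JOIN tasks b ON a.parent_id = b.id

Result:
item     | parent  
---------+---------
Deploy   | NULL    
Train    | Deploy  
Research | Train   
Document | Deploy  
Refactor | Research


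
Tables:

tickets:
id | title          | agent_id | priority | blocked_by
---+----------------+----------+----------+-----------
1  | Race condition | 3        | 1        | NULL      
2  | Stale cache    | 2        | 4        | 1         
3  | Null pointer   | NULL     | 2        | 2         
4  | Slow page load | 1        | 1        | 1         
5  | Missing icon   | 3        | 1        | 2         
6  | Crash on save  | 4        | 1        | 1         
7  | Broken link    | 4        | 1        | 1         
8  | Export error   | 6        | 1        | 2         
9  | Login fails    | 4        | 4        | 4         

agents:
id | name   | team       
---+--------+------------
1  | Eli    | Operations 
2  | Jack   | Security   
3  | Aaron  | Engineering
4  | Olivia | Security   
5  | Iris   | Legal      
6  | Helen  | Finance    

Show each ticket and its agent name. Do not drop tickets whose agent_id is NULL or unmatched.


LEFT JOIN keeps every row from tickets (the left table); where agent_id has no match in agents, the agent columns become NULL. Walk through each ticket:
  - ticket 1 (Race condition): agent_id=3 -> matches Aaron
  - ticket 2 (Stale cache): agent_id=2 -> matches Jack
  - ticket 3 (Null pointer): agent_id=NULL, no match -> kept with NULL
  - ticket 4 (Slow page load): agent_id=1 -> matches Eli
  - ticket 5 (Missing icon): agent_id=3 -> matches Aaron
  - ticket 6 (Crash on save): agent_id=4 -> matches Olivia
  - ticket 7 (Broken link): agent_id=4 -> matches Olivia
  - ticket 8 (Export error): agent_id=6 -> matches Helen
  - ticket 9 (Login fails): agent_id=4 -> matches Olivia
All 9 rows appear; 1 has NULL agent.

SQL:
SELECT a.title, b.name AS agent
FROM tickets a
LEFT JOIN agents b ON a.agent_id = b.id

Result:
title          | agent 
---------------+-------
Race condition | Aaron 
Stale cache    | Jack  
Null pointer   | NULL  
Slow page load | Eli   
Missing icon   | Aaron 
Crash on save  | Olivia
Broken link    | Olivia
Export error   | Helen 
Login fails    | Olivia


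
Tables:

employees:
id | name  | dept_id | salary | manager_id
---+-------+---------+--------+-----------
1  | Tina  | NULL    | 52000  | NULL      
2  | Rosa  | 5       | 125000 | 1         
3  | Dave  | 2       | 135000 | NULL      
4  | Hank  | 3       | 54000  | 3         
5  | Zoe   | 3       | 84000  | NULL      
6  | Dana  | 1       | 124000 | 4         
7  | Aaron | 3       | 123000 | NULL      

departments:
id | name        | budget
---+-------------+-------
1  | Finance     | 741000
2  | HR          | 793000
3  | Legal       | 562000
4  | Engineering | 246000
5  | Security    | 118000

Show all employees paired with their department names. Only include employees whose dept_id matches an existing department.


INNER JOIN keeps only employees rows whose dept_id matches an id in departments. Walk through each employee:
  - employee 1 (Tina): dept_id=NULL, no match -> dropped
  - employee 2 (Rosa): dept_id=5 -> matches Security
  - employee 3 (Dave): dept_id=2 -> matches HR
  - employee 4 (Hank): dept_id=3 -> matches Legal
  - employee 5 (Zoe): dept_id=3 -> matches Legal
  - employee 6 (Dana): dept_id=1 -> matches Finance
  - employee 7 (Aaron): dept_id=3 -> matches Legal
So 1 of 7 rows is dropped.

SQL:
SELECT a.name, b.name AS department
FROM employees a
INNER JOIN departments b ON a.dept_id = b.id

Result:
name  | department
------+-----------
Rosa  | Security  
Dave  | HR        
Hank  | Legal     
Zoe   | Legal     
Dana  | Finance   
Aaron | Legal     


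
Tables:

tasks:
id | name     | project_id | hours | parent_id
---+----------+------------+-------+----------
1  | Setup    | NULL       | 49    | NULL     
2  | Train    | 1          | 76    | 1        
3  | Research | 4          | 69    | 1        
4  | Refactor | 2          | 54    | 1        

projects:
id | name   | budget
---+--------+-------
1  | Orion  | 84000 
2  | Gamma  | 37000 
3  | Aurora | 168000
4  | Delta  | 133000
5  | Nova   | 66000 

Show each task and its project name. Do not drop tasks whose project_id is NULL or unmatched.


LEFT JOIN keeps every row from tasks (the left table); where project_id has no match in projects, the project columns become NULL. Walk through each task:
  - task 1 (Setup): project_id=NULL, no match -> kept with NULL
  - task 2 (Train): project_id=1 -> matches Orion
  - task 3 (Research): project_id=4 -> matches Delta
  - task 4 (Refactor): project_id=2 -> matches Gamma
All 4 rows appear; 1 has NULL project.

SQL:
SELECT a.name, b.name AS project
FROM tasks a
LEFT JOIN projects b ON a.project_id = b.id

Result:
name     | project
---------+--------
Setup    | NULL   
Train    | Orion  
Research | Delta  
Refactor | Gamma  


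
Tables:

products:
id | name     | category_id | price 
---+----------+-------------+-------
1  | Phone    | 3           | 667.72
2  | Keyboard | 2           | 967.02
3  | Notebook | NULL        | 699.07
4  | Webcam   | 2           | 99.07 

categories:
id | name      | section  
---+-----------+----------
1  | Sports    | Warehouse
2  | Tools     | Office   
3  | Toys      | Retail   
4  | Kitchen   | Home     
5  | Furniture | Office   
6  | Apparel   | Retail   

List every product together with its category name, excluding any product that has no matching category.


INNER JOIN keeps only products rows whose category_id matches an id in categories. Walk through each product:
  - product 1 (Phone): category_id=3 -> matches Toys
  - product 2 (Keyboard): category_id=2 -> matches Tools
  - product 3 (Notebook): category_id=NULL, no match -> dropped
  - product 4 (Webcam): category_id=2 -> matches Tools
So 1 of 4 rows is dropped.

SQL:
SELECT a.name, b.name AS category
FROM products a
INNER JOIN categories b ON a.category_id = b.id

Result:
name     | category
---------+---------
Phone    | Toys    
Keyboard | Tools   
Webcam   | Tools   


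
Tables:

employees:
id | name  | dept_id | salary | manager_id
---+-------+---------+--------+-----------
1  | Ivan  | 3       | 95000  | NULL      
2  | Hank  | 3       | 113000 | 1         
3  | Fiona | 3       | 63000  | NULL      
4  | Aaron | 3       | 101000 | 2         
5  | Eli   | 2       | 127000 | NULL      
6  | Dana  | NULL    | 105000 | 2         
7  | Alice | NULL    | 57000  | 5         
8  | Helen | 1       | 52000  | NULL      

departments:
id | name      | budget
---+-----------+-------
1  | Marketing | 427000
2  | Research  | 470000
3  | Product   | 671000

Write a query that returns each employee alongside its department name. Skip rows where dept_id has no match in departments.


INNER JOIN keeps only employees rows whose dept_id matches an id in departments. Walk through each employee:
  - employee 1 (Ivan): dept_id=3 -> matches Product
  - employee 2 (Hank): dept_id=3 -> matches Product
  - employee 3 (Fiona): dept_id=3 -> matches Product
  - employee 4 (Aaron): dept_id=3 -> matches Product
  - employee 5 (Eli): dept_id=2 -> matches Research
  - employee 6 (Dana): dept_id=NULL, no match -> dropped
  - employee 7 (Alice): dept_id=NULL, no match -> dropped
  - employee 8 (Helen): dept_id=1 -> matches Marketing
So 2 of 8 rows are dropped.

SQL:
SELECT a.name, b.name AS department
FROM employees a
INNER JOIN departments b ON a.dept_id = b.id

Result:
name  | department
------+-----------
Ivan  | Product   
Hank  | Product   
Fiona | Product   
Aaron | Product   
Eli   | Research  
Helen | Marketing 


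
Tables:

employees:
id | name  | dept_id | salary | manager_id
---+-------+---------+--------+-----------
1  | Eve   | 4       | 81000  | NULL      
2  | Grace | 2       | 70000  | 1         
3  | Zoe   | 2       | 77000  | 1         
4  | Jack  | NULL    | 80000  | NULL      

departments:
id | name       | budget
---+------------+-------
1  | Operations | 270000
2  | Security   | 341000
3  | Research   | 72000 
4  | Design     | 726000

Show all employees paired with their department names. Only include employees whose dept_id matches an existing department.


INNER JOIN keeps only employees rows whose dept_id matches an id in departments. Walk through each employee:
  - employee 1 (Eve): dept_id=4 -> matches Design
  - employee 2 (Grace): dept_id=2 -> matches Security
  - employee 3 (Zoe): dept_id=2 -> matches Security
  - employee 4 (Jack): dept_id=NULL, no match -> dropped
So 1 of 4 rows is dropped.

SQL:
SELECT a.name, b.name AS department
FROM employees a
INNER JOIN departments b ON a.dept_id = b.id

Result:
name  | department
------+-----------
Eve   | Design    
Grace | Security  
Zoe   | Security  


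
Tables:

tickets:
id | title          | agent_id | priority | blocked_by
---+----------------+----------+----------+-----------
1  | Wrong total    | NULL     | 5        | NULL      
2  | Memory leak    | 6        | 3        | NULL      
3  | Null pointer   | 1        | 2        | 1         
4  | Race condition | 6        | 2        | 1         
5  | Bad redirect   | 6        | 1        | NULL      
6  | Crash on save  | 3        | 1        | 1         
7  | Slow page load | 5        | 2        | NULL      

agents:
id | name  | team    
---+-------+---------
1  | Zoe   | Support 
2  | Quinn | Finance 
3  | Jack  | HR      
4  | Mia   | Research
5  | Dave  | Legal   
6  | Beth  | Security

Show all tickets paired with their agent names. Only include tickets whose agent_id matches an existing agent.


INNER JOIN keeps only tickets rows whose agent_id matches an id in agents. Walk through each ticket:
  - ticket 1 (Wrong total): agent_id=NULL, no match -> dropped
  - ticket 2 (Memory leak): agent_id=6 -> matches Beth
  - ticket 3 (Null pointer): agent_id=1 -> matches Zoe
  - ticket 4 (Race condition): agent_id=6 -> matches Beth
  - ticket 5 (Bad redirect): agent_id=6 -> matches Beth
  - ticket 6 (Crash on save): agent_id=3 -> matches Jack
  - ticket 7 (Slow page load): agent_id=5 -> matches Dave
So 1 of 7 rows is dropped.

SQL:
SELECT a.title, b.name AS agent
FROM tickets a
INNER JOIN agents b ON a.agent_id = b.id

Result:
title          | agent
---------------+------
Memory leak    | Beth 
Null pointer   | Zoe  
Race condition | Beth 
Bad redirect   | Beth 
Crash on save  | Jack 
Slow page load | Dave 


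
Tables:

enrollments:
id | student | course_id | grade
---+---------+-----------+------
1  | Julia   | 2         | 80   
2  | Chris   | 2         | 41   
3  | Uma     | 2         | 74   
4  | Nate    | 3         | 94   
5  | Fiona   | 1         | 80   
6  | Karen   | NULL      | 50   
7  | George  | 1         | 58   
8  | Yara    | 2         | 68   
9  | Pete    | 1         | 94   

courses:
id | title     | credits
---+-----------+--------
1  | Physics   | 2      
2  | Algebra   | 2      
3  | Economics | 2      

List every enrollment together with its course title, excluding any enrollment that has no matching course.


INNER JOIN keeps only enrollments rows whose course_id matches an id in courses. Walk through each enrollment:
  - enrollment 1 (Julia): course_id=2 -> matches Algebra
  - enrollment 2 (Chris): course_id=2 -> matches Algebra
  - enrollment 3 (Uma): course_id=2 -> matches Algebra
  - enrollment 4 (Nate): course_id=3 -> matches Economics
  - enrollment 5 (Fiona): course_id=1 -> matches Physics
  - enrollment 6 (Karen): course_id=NULL, no match -> dropped
  - enrollment 7 (George): course_id=1 -> matches Physics
  - enrollment 8 (Yara): course_id=2 -> matches Algebra
  - enrollment 9 (Pete): course_id=1 -> matches Physics
So 1 of 9 rows is dropped.

SQL:
SELECT a.student, b.title AS course
FROM enrollments a
INNER JOIN courses b ON a.course_id = b.id

Result:
student | course   
--------+----------
Julia   | Algebra  
Chris   | Algebra  
Uma     | Algebra  
Nate    | Economics
Fiona   | Physics  
George  | Physics  
Yara    | Algebra  
Pete    | Physics  


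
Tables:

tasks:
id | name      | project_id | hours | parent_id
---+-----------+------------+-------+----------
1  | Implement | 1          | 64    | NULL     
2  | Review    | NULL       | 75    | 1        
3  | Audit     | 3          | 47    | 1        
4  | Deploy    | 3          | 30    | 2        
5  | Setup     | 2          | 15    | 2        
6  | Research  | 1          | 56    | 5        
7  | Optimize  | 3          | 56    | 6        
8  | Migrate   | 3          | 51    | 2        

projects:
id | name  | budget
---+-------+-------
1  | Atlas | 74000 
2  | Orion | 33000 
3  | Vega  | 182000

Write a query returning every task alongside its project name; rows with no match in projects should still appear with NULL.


LEFT JOIN keeps every row from tasks (the left table); where project_id has no match in projects, the project columns become NULL. Walk through each task:
  - task 1 (Implement): project_id=1 -> matches Atlas
  - task 2 (Review): project_id=NULL, no match -> kept with NULL
  - task 3 (Audit): project_id=3 -> matches Vega
  - task 4 (Deploy): project_id=3 -> matches Vega
  - task 5 (Setup): project_id=2 -> matches Orion
  - task 6 (Research): project_id=1 -> matches Atlas
  - task 7 (Optimize): project_id=3 -> matches Vega
  - task 8 (Migrate): project_id=3 -> matches Vega
All 8 rows appear; 1 has NULL project.

SQL:
SELECT a.name, b.name AS project
FROM tasks a
LEFT JOIN projects b ON a.project_id = b.id

Result:
name      | project
----------+--------
Implement | Atlas  
Review    | NULL   
Audit     | Vega   
Deploy    | Vega   
Setup     | Orion  
Research  | Atlas  
Optimize  | Vega   
Migrate   | Vega   


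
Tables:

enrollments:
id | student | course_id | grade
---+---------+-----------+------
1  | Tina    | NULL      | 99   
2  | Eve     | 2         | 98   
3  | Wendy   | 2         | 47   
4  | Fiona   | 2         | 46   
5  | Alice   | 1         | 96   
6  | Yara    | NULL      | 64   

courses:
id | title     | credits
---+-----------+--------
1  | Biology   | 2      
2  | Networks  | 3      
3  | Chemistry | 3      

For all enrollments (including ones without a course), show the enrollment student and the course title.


LEFT JOIN keeps every row from enrollments (the left table); where course_id has no match in courses, the course columns become NULL. Walk through each enrollment:
  - enrollment 1 (Tina): course_id=NULL, no match -> kept with NULL
  - enrollment 2 (Eve): course_id=2 -> matches Networks
  - enrollment 3 (Wendy): course_id=2 -> matches Networks
  - enrollment 4 (Fiona): course_id=2 -> matches Networks
  - enrollment 5 (Alice): course_id=1 -> matches Biology
  - enrollment 6 (Yara): course_id=NULL, no match -> kept with NULL
All 6 rows appear; 2 have NULL course.

SQL:
SELECT a.student, b.title AS course
FROM enrollments a
LEFT JOIN courses b ON a.course_id = b.id

Result:
student | course  
--------+---------
Tina    | NULL    
Eve     | Networks
Wendy   | Networks
Fiona   | Networks
Alice   | Biology 
Yara    | NULL    


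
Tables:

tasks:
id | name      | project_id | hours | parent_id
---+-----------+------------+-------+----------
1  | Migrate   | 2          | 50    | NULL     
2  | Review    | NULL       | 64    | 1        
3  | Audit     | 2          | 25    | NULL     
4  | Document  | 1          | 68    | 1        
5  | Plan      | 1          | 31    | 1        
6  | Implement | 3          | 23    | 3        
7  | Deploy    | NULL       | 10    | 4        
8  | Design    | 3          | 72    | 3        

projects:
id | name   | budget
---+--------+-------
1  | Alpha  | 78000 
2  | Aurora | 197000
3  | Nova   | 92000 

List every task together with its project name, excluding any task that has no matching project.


INNER JOIN keeps only tasks rows whose project_id matches an id in projects. Walk through each task:
  - task 1 (Migrate): project_id=2 -> matches Aurora
  - task 2 (Review): project_id=NULL, no match -> dropped
  - task 3 (Audit): project_id=2 -> matches Aurora
  - task 4 (Document): project_id=1 -> matches Alpha
  - task 5 (Plan): project_id=1 -> matches Alpha
  - task 6 (Implement): project_id=3 -> matches Nova
  - task 7 (Deploy): project_id=NULL, no match -> dropped
  - task 8 (Design): project_id=3 -> matches Nova
So 2 of 8 rows are dropped.

SQL:
SELECT a.name, b.name AS project
FROM tasks a
INNER JOIN projects b ON a.project_id = b.id

Result:
name      | project
----------+--------
Migrate   | Aurora 
Audit     | Aurora 
Document  | Alpha  
Plan      | Alpha  
Implement | Nova   
Design    | Nova   


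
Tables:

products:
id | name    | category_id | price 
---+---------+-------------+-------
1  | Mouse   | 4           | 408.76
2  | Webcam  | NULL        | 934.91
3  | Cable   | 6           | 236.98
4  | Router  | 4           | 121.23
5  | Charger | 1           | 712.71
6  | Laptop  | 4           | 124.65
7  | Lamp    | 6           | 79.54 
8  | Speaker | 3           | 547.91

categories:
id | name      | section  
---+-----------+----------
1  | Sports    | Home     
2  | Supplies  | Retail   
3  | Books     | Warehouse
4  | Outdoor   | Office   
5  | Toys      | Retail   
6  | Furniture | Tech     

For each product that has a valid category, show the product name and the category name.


INNER JOIN keeps only products rows whose category_id matches an id in categories. Walk through each product:
  - product 1 (Mouse): category_id=4 -> matches Outdoor
  - product 2 (Webcam): category_id=NULL, no match -> dropped
  - product 3 (Cable): category_id=6 -> matches Furniture
  - product 4 (Router): category_id=4 -> matches Outdoor
  - product 5 (Charger): category_id=1 -> matches Sports
  - product 6 (Laptop): category_id=4 -> matches Outdoor
  - product 7 (Lamp): category_id=6 -> matches Furniture
  - product 8 (Speaker): category_id=3 -> matches Books
So 1 of 8 rows is dropped.

SQL:
SELECT a.name, b.name AS category
FROM products a
INNER JOIN categories b ON a.category_id = b.id

Result:
name    | category 
--------+----------
Mouse   | Outdoor  
Cable   | Furniture
Router  | Outdoor  
Charger | Sports   
Laptop  | Outdoor  
Lamp    | Furniture
Speaker | Books    


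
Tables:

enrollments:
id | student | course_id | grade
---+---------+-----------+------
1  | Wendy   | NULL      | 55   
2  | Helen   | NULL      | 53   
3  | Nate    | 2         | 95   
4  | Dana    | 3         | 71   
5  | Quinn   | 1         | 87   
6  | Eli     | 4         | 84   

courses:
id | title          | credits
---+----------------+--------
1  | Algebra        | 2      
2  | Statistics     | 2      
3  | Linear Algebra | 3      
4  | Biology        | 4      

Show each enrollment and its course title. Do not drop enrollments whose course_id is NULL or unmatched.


LEFT JOIN keeps every row from enrollments (the left table); where course_id has no match in courses, the course columns become NULL. Walk through each enrollment:
  - enrollment 1 (Wendy): course_id=NULL, no match -> kept with NULL
  - enrollment 2 (Helen): course_id=NULL, no match -> kept with NULL
  - enrollment 3 (Nate): course_id=2 -> matches Statistics
  - enrollment 4 (Dana): course_id=3 -> matches Linear Algebra
  - enrollment 5 (Quinn): course_id=1 -> matches Algebra
  - enrollment 6 (Eli): course_id=4 -> matches Biology
All 6 rows appear; 2 have NULL course.

SQL:
SELECT a.student, b.title AS course
FROM enrollments a
LEFT JOIN courses b ON a.course_id = b.id

Result:
student | course        
--------+---------------
Wendy   | NULL          
Helen   | NULL          
Nate    | Statistics    
Dana    | Linear Algebra
Quinn   | Algebra       
Eli     | Biology       


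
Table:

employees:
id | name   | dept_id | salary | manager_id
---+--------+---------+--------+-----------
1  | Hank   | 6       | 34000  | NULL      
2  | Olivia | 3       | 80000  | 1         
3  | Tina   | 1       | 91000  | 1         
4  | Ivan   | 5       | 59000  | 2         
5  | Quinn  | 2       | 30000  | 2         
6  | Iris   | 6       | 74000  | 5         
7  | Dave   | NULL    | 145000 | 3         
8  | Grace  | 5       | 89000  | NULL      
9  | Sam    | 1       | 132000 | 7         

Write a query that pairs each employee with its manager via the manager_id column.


This is a self-join: employees is joined to a second copy of itself, matching each row's manager_id to another row's id. Use LEFT JOIN so rows with manager_id=NULL are kept.
  - employee 1 (Hank): manager_id=NULL -> NULL
  - employee 2 (Olivia): manager_id=1 -> Hank
  - employee 3 (Tina): manager_id=1 -> Hank
  - employee 4 (Ivan): manager_id=2 -> Olivia
  - employee 5 (Quinn): manager_id=2 -> Olivia
  - employee 6 (Iris): manager_id=5 -> Quinn
  - employee 7 (Dave): manager_id=3 -> Tina
  - employee 8 (Grace): manager_id=NULL -> NULL
  - employee 9 (Sam): manager_id=7 -> Dave

SQL:
SELECT a.name AS item, b.name AS manager
FROM employees a
LEFT JOIN employees b ON a.manager_id = b.id

Result:
item   | manager
-------+--------
Hank   | NULL   
Olivia | Hank   
Tina   | Hank   
Ivan   | Olivia 
Quinn  | Olivia 
Iris   | Quinn  
Dave   | Tina   
Grace  | NULL   
Sam    | Dave   


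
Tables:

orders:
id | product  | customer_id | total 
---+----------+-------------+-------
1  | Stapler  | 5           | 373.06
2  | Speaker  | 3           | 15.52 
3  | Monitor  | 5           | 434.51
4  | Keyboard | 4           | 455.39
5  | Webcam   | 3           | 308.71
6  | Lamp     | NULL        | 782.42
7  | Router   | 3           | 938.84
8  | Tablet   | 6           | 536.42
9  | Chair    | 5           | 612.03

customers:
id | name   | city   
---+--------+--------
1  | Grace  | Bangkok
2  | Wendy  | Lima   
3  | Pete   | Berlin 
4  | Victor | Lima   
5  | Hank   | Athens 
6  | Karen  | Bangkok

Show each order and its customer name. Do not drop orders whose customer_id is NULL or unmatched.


LEFT JOIN keeps every row from orders (the left table); where customer_id has no match in customers, the customer columns become NULL. Walk through each order:
  - order 1 (Stapler): customer_id=5 -> matches Hank
  - order 2 (Speaker): customer_id=3 -> matches Pete
  - order 3 (Monitor): customer_id=5 -> matches Hank
  - order 4 (Keyboard): customer_id=4 -> matches Victor
  - order 5 (Webcam): customer_id=3 -> matches Pete
  - order 6 (Lamp): customer_id=NULL, no match -> kept with NULL
  - order 7 (Router): customer_id=3 -> matches Pete
  - order 8 (Tablet): customer_id=6 -> matches Karen
  - order 9 (Chair): customer_id=5 -> matches Hank
All 9 rows appear; 1 has NULL customer.

SQL:
SELECT a.product, b.name AS customer
FROM orders a
LEFT JOIN customers b ON a.customer_id = b.id

Result:
product  | customer
---------+---------
Stapler  | Hank    
Speaker  | Pete    
Monitor  | Hank    
Keyboard | Victor  
Webcam   | Pete    
Lamp     | NULL    
Router   | Pete    
Tablet   | Karen   
Chair    | Hank    


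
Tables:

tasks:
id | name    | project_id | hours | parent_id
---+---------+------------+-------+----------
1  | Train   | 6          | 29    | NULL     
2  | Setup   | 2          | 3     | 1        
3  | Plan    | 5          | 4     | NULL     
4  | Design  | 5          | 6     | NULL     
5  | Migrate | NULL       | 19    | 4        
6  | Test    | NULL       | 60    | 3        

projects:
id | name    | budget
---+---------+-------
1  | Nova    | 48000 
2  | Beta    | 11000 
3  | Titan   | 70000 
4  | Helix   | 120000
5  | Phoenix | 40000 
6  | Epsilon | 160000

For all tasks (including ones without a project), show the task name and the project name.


LEFT JOIN keeps every row from tasks (the left table); where project_id has no match in projects, the project columns become NULL. Walk through each task:
  - task 1 (Train): project_id=6 -> matches Epsilon
  - task 2 (Setup): project_id=2 -> matches Beta
  - task 3 (Plan): project_id=5 -> matches Phoenix
  - task 4 (Design): project_id=5 -> matches Phoenix
  - task 5 (Migrate): project_id=NULL, no match -> kept with NULL
  - task 6 (Test): project_id=NULL, no match -> kept with NULL
All 6 rows appear; 2 have NULL project.

SQL:
SELECT a.name, b.name AS project
FROM tasks a
LEFT JOIN projects b ON a.project_id = b.id

Result:
name    | project
--------+--------
Train   | Epsilon
Setup   | Beta   
Plan    | Phoenix
Design  | Phoenix
Migrate | NULL   
Test    | NULL   


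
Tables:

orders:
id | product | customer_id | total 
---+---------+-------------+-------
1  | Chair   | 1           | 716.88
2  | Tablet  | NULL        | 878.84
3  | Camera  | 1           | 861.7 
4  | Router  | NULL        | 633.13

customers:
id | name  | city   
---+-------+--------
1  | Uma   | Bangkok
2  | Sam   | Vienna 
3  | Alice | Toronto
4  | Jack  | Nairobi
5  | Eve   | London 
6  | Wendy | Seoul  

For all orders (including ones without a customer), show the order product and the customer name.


LEFT JOIN keeps every row from orders (the left table); where customer_id has no match in customers, the customer columns become NULL. Walk through each order:
  - order 1 (Chair): customer_id=1 -> matches Uma
  - order 2 (Tablet): customer_id=NULL, no match -> kept with NULL
  - order 3 (Camera): customer_id=1 -> matches Uma
  - order 4 (Router): customer_id=NULL, no match -> kept with NULL
All 4 rows appear; 2 have NULL customer.

SQL:
SELECT a.product, b.name AS customer
FROM orders a
LEFT JOIN customers b ON a.customer_id = b.id

Result:
product | customer
--------+---------
Chair   | Uma     
Tablet  | NULL    
Camera  | Uma     
Router  | NULL    


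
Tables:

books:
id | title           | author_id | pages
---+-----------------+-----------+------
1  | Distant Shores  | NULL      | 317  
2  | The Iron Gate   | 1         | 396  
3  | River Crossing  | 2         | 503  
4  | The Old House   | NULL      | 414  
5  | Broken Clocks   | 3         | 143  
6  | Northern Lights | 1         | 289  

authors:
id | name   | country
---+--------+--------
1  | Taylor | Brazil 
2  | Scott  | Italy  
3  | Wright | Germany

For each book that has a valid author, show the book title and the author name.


INNER JOIN keeps only books rows whose author_id matches an id in authors. Walk through each book:
  - book 1 (Distant Shores): author_id=NULL, no match -> dropped
  - book 2 (The Iron Gate): author_id=1 -> matches Taylor
  - book 3 (River Crossing): author_id=2 -> matches Scott
  - book 4 (The Old House): author_id=NULL, no match -> dropped
  - book 5 (Broken Clocks): author_id=3 -> matches Wright
  - book 6 (Northern Lights): author_id=1 -> matches Taylor
So 2 of 6 rows are dropped.

SQL:
SELECT a.title, b.name AS author
FROM books a
INNER JOIN authors b ON a.author_id = b.id

Result:
title           | author
----------------+-------
The Iron Gate   | Taylor
River Crossing  | Scott 
Broken Clocks   | Wright
Northern Lights | Taylor


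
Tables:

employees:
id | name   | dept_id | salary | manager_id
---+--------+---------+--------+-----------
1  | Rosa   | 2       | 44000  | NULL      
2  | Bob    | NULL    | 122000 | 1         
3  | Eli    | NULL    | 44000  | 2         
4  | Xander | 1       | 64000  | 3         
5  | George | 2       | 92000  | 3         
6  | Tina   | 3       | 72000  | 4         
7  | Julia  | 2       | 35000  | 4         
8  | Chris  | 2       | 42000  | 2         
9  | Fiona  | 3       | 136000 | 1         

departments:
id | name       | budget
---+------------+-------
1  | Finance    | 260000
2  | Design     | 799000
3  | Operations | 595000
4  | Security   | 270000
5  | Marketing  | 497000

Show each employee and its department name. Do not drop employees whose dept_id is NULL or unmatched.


LEFT JOIN keeps every row from employees (the left table); where dept_id has no match in departments, the department columns become NULL. Walk through each employee:
  - employee 1 (Rosa): dept_id=2 -> matches Design
  - employee 2 (Bob): dept_id=NULL, no match -> kept with NULL
  - employee 3 (Eli): dept_id=NULL, no match -> kept with NULL
  - employee 4 (Xander): dept_id=1 -> matches Finance
  - employee 5 (George): dept_id=2 -> matches Design
  - employee 6 (Tina): dept_id=3 -> matches Operations
  - employee 7 (Julia): dept_id=2 -> matches Design
  - employee 8 (Chris): dept_id=2 -> matches Design
  - employee 9 (Fiona): dept_id=3 -> matches Operations
All 9 rows appear; 2 have NULL department.

SQL:
SELECT a.name, b.name AS department
FROM employees a
LEFT JOIN departments b ON a.dept_id = b.id

Result:
name   | department
-------+-----------
Rosa   | Design    
Bob    | NULL      
Eli    | NULL      
Xander | Finance   
George | Design    
Tina   | Operations
Julia  | Design    
Chris  | Design    
Fiona  | Operations


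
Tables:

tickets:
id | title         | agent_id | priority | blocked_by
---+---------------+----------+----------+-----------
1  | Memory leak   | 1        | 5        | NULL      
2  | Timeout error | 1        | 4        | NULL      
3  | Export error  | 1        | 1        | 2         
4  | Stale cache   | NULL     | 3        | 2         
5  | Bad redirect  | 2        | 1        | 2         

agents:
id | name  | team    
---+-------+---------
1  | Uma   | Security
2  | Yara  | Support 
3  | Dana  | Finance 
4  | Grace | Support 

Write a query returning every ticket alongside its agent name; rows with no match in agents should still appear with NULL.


LEFT JOIN keeps every row from tickets (the left table); where agent_id has no match in agents, the agent columns become NULL. Walk through each ticket:
  - ticket 1 (Memory leak): agent_id=1 -> matches Uma
  - ticket 2 (Timeout error): agent_id=1 -> matches Uma
  - ticket 3 (Export error): agent_id=1 -> matches Uma
  - ticket 4 (Stale cache): agent_id=NULL, no match -> kept with NULL
  - ticket 5 (Bad redirect): agent_id=2 -> matches Yara
All 5 rows appear; 1 has NULL agent.

SQL:
SELECT a.title, b.name AS agent
FROM tickets a
LEFT JOIN agents b ON a.agent_id = b.id

Result:
title         | agent
--------------+------
Memory leak   | Uma  
Timeout error | Uma  
Export error  | Uma  
Stale cache   | NULL 
Bad redirect  | Yara 


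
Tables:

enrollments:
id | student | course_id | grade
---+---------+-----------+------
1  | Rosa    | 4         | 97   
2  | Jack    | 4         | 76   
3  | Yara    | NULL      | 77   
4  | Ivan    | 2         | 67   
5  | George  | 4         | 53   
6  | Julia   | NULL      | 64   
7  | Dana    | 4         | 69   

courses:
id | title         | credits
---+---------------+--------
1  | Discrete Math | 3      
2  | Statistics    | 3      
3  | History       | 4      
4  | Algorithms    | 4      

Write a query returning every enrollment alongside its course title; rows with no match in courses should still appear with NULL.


LEFT JOIN keeps every row from enrollments (the left table); where course_id has no match in courses, the course columns become NULL. Walk through each enrollment:
  - enrollment 1 (Rosa): course_id=4 -> matches Algorithms
  - enrollment 2 (Jack): course_id=4 -> matches Algorithms
  - enrollment 3 (Yara): course_id=NULL, no match -> kept with NULL
  - enrollment 4 (Ivan): course_id=2 -> matches Statistics
  - enrollment 5 (George): course_id=4 -> matches Algorithms
  - enrollment 6 (Julia): course_id=NULL, no match -> kept with NULL
  - enrollment 7 (Dana): course_id=4 -> matches Algorithms
All 7 rows appear; 2 have NULL course.

SQL:
SELECT a.student, b.title AS course
FROM enrollments a
LEFT JOIN courses b ON a.course_id = b.id

Result:
student | course    
--------+-----------
Rosa    | Algorithms
Jack    | Algorithms
Yara    | NULL      
Ivan    | Statistics
George  | Algorithms
Julia   | NULL      
Dana    | Algorithms


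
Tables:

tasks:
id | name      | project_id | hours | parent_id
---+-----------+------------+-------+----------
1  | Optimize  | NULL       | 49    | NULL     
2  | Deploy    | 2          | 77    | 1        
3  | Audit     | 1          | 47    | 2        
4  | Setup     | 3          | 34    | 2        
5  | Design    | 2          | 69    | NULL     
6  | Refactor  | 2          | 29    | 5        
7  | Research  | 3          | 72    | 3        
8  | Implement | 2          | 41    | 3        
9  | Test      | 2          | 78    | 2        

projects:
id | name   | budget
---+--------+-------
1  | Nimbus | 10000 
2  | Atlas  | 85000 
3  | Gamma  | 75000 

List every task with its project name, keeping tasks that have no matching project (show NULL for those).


LEFT JOIN keeps every row from tasks (the left table); where project_id has no match in projects, the project columns become NULL. Walk through each task:
  - task 1 (Optimize): project_id=NULL, no match -> kept with NULL
  - task 2 (Deploy): project_id=2 -> matches Atlas
  - task 3 (Audit): project_id=1 -> matches Nimbus
  - task 4 (Setup): project_id=3 -> matches Gamma
  - task 5 (Design): project_id=2 -> matches Atlas
  - task 6 (Refactor): project_id=2 -> matches Atlas
  - task 7 (Research): project_id=3 -> matches Gamma
  - task 8 (Implement): project_id=2 -> matches Atlas
  - task 9 (Test): project_id=2 -> matches Atlas
All 9 rows appear; 1 has NULL project.

SQL:
SELECT a.name, b.name AS project
FROM tasks a
LEFT JOIN projects b ON a.project_id = b.id

Result:
name      | project
----------+--------
Optimize  | NULL   
Deploy    | Atlas  
Audit     | Nimbus 
Setup     | Gamma  
Design    | Atlas  
Refactor  | Atlas  
Research  | Gamma  
Implement | Atlas  
Test      | Atlas  


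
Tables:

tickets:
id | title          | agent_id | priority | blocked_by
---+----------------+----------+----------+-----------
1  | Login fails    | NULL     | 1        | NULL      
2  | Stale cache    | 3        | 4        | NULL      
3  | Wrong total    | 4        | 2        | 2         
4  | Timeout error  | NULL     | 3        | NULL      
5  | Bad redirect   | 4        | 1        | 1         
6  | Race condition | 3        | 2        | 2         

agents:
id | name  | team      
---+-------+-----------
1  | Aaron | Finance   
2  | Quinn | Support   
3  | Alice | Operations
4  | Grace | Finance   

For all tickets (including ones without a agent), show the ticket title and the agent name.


LEFT JOIN keeps every row from tickets (the left table); where agent_id has no match in agents, the agent columns become NULL. Walk through each ticket:
  - ticket 1 (Login fails): agent_id=NULL, no match -> kept with NULL
  - ticket 2 (Stale cache): agent_id=3 -> matches Alice
  - ticket 3 (Wrong total): agent_id=4 -> matches Grace
  - ticket 4 (Timeout error): agent_id=NULL, no match -> kept with NULL
  - ticket 5 (Bad redirect): agent_id=4 -> matches Grace
  - ticket 6 (Race condition): agent_id=3 -> matches Alice
All 6 rows appear; 2 have NULL agent.

SQL:
SELECT a.title, b.name AS agent
FROM tickets a
LEFT JOIN agents b ON a.agent_id = b.id

Result:
title          | agent
---------------+------
Login fails    | NULL 
Stale cache    | Alice
Wrong total    | Grace
Timeout error  | NULL 
Bad redirect   | Grace
Race condition | Alice


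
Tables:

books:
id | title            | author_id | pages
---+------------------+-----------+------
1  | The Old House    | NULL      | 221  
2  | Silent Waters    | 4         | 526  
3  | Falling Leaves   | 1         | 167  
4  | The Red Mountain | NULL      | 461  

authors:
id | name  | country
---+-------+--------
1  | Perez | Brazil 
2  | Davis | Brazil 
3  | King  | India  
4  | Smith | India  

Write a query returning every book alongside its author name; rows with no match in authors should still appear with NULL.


LEFT JOIN keeps every row from books (the left table); where author_id has no match in authors, the author columns become NULL. Walk through each book:
  - book 1 (The Old House): author_id=NULL, no match -> kept with NULL
  - book 2 (Silent Waters): author_id=4 -> matches Smith
  - book 3 (Falling Leaves): author_id=1 -> matches Perez
  - book 4 (The Red Mountain): author_id=NULL, no match -> kept with NULL
All 4 rows appear; 2 have NULL author.

SQL:
SELECT a.title, b.name AS author
FROM books a
LEFT JOIN authors b ON a.author_id = b.id

Result:
title            | author
-----------------+-------
The Old House    | NULL  
Silent Waters    | Smith 
Falling Leaves   | Perez 
The Red Mountain | NULL  


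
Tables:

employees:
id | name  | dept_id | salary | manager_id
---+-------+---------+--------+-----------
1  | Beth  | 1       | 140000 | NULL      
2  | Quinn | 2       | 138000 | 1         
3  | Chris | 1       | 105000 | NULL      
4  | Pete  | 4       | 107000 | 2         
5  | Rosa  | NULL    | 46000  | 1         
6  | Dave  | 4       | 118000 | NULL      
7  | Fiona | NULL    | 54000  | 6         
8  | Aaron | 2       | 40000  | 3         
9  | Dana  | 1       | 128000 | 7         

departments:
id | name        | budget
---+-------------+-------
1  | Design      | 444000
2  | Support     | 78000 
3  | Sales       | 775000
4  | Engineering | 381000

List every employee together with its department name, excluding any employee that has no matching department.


INNER JOIN keeps only employees rows whose dept_id matches an id in departments. Walk through each employee:
  - employee 1 (Beth): dept_id=1 -> matches Design
  - employee 2 (Quinn): dept_id=2 -> matches Support
  - employee 3 (Chris): dept_id=1 -> matches Design
  - employee 4 (Pete): dept_id=4 -> matches Engineering
  - employee 5 (Rosa): dept_id=NULL, no match -> dropped
  - employee 6 (Dave): dept_id=4 -> matches Engineering
  - employee 7 (Fiona): dept_id=NULL, no match -> dropped
  - employee 8 (Aaron): dept_id=2 -> matches Support
  - employee 9 (Dana): dept_id=1 -> matches Design
So 2 of 9 rows are dropped.

SQL:
SELECT a.name, b.name AS department
FROM employees a
INNER JOIN departments b ON a.dept_id = b.id

Result:
name  | department 
------+------------
Beth  | Design     
Quinn | Support    
Chris | Design     
Pete  | Engineering
Dave  | Engineering
Aaron | Support    
Dana  | Design     
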